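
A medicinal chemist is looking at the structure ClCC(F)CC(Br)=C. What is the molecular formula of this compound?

C5H7BrClF

Walk through each heavy atom and fill implicit hydrogens from standard valence (C 4, N 3, O 2, S 2, halogen 1):
  atom 1: Cl (halogen, monovalent) → 0 H
  atom 2: C, bond orders sum to 2 (valence 4) → 2 H
  atom 3: C, bond orders sum to 3 (valence 4) → 1 H
  atom 4: F (halogen, monovalent) → 0 H
  atom 5: C, bond orders sum to 2 (valence 4) → 2 H
  atom 6: C, bond orders sum to 4 (valence 4) → 0 H
  atom 7: Br (halogen, monovalent) → 0 H
  atom 8: C, bond orders sum to 2 (valence 4) → 2 H
Totals → C:5, H:7, Br:1, Cl:1, F:1.
In Hill order: C5H7BrClF.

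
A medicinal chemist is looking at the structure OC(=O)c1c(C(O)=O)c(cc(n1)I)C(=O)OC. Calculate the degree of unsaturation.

Molecular formula: C9H6INO6.
DoU = (2C + 2 + N − H − X) / 2, where X is the halogen count and O/S are ignored.
    = (2·9 + 2 + 1 − 6 − 1) / 2 = 14 / 2 = 7.

7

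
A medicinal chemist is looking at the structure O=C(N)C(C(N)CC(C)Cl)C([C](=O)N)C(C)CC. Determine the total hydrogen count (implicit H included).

24

Walk through each heavy atom and fill implicit hydrogens from standard valence (C 4, N 3, O 2, S 2, halogen 1):
  atom 1: O, bond orders sum to 2 (valence 2) → 0 H
  atom 2: C, bond orders sum to 4 (valence 4) → 0 H
  atom 3: N, bond orders sum to 1 (valence 3) → 2 H
  atom 4: C, bond orders sum to 3 (valence 4) → 1 H
  atom 5: C, bond orders sum to 3 (valence 4) → 1 H
  atom 6: N, bond orders sum to 1 (valence 3) → 2 H
  atom 7: C, bond orders sum to 2 (valence 4) → 2 H
  atom 8: C, bond orders sum to 3 (valence 4) → 1 H
  atom 9: C, bond orders sum to 1 (valence 4) → 3 H
  atom 10: Cl (halogen, monovalent) → 0 H
  atom 11: C, bond orders sum to 3 (valence 4) → 1 H
  atom 12: C with explicit H count 0
  atom 13: O, bond orders sum to 2 (valence 2) → 0 H
  atom 14: N, bond orders sum to 1 (valence 3) → 2 H
  atom 15: C, bond orders sum to 3 (valence 4) → 1 H
  atom 16: C, bond orders sum to 1 (valence 4) → 3 H
  atom 17: C, bond orders sum to 2 (valence 4) → 2 H
  atom 18: C, bond orders sum to 1 (valence 4) → 3 H
Total hydrogens: 24.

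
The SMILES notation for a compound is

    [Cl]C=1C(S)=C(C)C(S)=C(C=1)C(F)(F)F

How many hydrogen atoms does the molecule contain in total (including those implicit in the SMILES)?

Walk through each heavy atom and fill implicit hydrogens from standard valence (C 4, N 3, O 2, S 2, halogen 1):
  atom 1: Cl with explicit H count 0
  atom 2: C, bond orders sum to 4 (valence 4) → 0 H
  atom 3: C, bond orders sum to 4 (valence 4) → 0 H
  atom 4: S, bond orders sum to 1 (valence 2) → 1 H
  atom 5: C, bond orders sum to 4 (valence 4) → 0 H
  atom 6: C, bond orders sum to 1 (valence 4) → 3 H
  atom 7: C, bond orders sum to 4 (valence 4) → 0 H
  atom 8: S, bond orders sum to 1 (valence 2) → 1 H
  atom 9: C, bond orders sum to 4 (valence 4) → 0 H
  atom 10: C, bond orders sum to 3 (valence 4) → 1 H
  atom 11: C, bond orders sum to 4 (valence 4) → 0 H
  atom 12: F (halogen, monovalent) → 0 H
  atom 13: F (halogen, monovalent) → 0 H
  atom 14: F (halogen, monovalent) → 0 H
Total hydrogens: 6.

6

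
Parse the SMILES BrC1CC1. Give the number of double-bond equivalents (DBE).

Degree of unsaturation = (number of rings) + (number of π bonds).
Ring closures in the SMILES: 1.
π bonds: none → 0 DoU from unsaturation.
Total DoU = 1 + 0 = 1.

1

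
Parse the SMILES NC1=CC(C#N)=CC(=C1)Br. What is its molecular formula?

Walk through each heavy atom and fill implicit hydrogens from standard valence (C 4, N 3, O 2, S 2, halogen 1):
  atom 1: N, bond orders sum to 1 (valence 3) → 2 H
  atom 2: C, bond orders sum to 4 (valence 4) → 0 H
  atom 3: C, bond orders sum to 3 (valence 4) → 1 H
  atom 4: C, bond orders sum to 4 (valence 4) → 0 H
  atom 5: C, bond orders sum to 4 (valence 4) → 0 H
  atom 6: N, bond orders sum to 3 (valence 3) → 0 H
  atom 7: C, bond orders sum to 3 (valence 4) → 1 H
  atom 8: C, bond orders sum to 4 (valence 4) → 0 H
  atom 9: C, bond orders sum to 3 (valence 4) → 1 H
  atom 10: Br (halogen, monovalent) → 0 H
Totals → C:7, H:5, Br:1, N:2.
In Hill order: C7H5BrN2.

C7H5BrN2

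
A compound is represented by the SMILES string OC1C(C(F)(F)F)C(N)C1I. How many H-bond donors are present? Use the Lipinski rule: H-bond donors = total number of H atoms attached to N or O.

3

Donors: find every N or O and count the H atoms it carries.
  atom 1 (O): bond orders sum to 1 → 1 H
  atom 9 (N): bond orders sum to 1 → 2 H
Lipinski HBD = 3.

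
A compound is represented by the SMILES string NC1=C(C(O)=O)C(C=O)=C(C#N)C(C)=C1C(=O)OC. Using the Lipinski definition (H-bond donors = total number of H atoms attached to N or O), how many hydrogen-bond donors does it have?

3

Donors: find every N or O and count the H atoms it carries.
  atom 1 (N): bond orders sum to 1 → 2 H
  atom 5 (O): bond orders sum to 1 → 1 H
  atom 6 (O): bond orders sum to 2 → 0 H
  atom 9 (O): bond orders sum to 2 → 0 H
  atom 12 (N): bond orders sum to 3 → 0 H
  atom 17 (O): bond orders sum to 2 → 0 H
  atom 18 (O): bond orders sum to 2 → 0 H
Lipinski HBD = 3.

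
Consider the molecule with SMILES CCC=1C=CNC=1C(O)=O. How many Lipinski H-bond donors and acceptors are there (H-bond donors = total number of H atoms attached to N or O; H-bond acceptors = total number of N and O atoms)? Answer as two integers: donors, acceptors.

Donors: find every N or O and count the H atoms it carries.
  atom 6 (N): bond orders sum to 2 → 1 H
  atom 9 (O): bond orders sum to 1 → 1 H
  atom 10 (O): bond orders sum to 2 → 0 H
Lipinski HBD = 2.
Acceptors: N atoms = 1, O atoms = 2 → HBA = 3.

2, 3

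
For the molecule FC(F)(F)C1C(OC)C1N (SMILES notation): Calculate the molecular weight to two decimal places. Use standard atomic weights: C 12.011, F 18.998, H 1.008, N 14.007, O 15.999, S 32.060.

First, the molecular formula is C5H8F3NO (counting implicit H from valence).
  C: 5 × 12.011 = 60.055
  F: 3 × 18.998 = 56.994
  H: 8 × 1.008 = 8.064
  N: 1 × 14.007 = 14.007
  O: 1 × 15.999 = 15.999
Sum: 5×12.011 + 3×18.998 + 8×1.008 + 1×14.007 + 1×15.999 = 155.119 → 155.12 g/mol.

155.12 g/mol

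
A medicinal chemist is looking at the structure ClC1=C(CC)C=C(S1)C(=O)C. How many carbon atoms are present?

8

Count every carbon token in the SMILES (each C, including those in ring-closure positions and inside branches).
Carbon count: 8.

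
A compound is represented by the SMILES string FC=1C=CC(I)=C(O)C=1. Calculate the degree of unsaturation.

4

Molecular formula: C6H4FIO.
DoU = (2C + 2 + N − H − X) / 2, where X is the halogen count and O/S are ignored.
    = (2·6 + 2 + 0 − 4 − 2) / 2 = 8 / 2 = 4.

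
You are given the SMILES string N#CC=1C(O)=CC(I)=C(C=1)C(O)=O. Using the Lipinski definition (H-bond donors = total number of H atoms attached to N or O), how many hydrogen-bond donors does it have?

2

Donors: find every N or O and count the H atoms it carries.
  atom 1 (N): bond orders sum to 3 → 0 H
  atom 5 (O): bond orders sum to 1 → 1 H
  atom 12 (O): bond orders sum to 1 → 1 H
  atom 13 (O): bond orders sum to 2 → 0 H
Lipinski HBD = 2.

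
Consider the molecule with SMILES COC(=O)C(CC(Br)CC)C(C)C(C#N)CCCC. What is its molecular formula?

C15H26BrNO2

Walk through each heavy atom and fill implicit hydrogens from standard valence (C 4, N 3, O 2, S 2, halogen 1):
  atom 1: C, bond orders sum to 1 (valence 4) → 3 H
  atom 2: O, bond orders sum to 2 (valence 2) → 0 H
  atom 3: C, bond orders sum to 4 (valence 4) → 0 H
  atom 4: O, bond orders sum to 2 (valence 2) → 0 H
  atom 5: C, bond orders sum to 3 (valence 4) → 1 H
  atom 6: C, bond orders sum to 2 (valence 4) → 2 H
  atom 7: C, bond orders sum to 3 (valence 4) → 1 H
  atom 8: Br (halogen, monovalent) → 0 H
  atom 9: C, bond orders sum to 2 (valence 4) → 2 H
  atom 10: C, bond orders sum to 1 (valence 4) → 3 H
  atom 11: C, bond orders sum to 3 (valence 4) → 1 H
  atom 12: C, bond orders sum to 1 (valence 4) → 3 H
  atom 13: C, bond orders sum to 3 (valence 4) → 1 H
  atom 14: C, bond orders sum to 4 (valence 4) → 0 H
  atom 15: N, bond orders sum to 3 (valence 3) → 0 H
  atom 16: C, bond orders sum to 2 (valence 4) → 2 H
  atom 17: C, bond orders sum to 2 (valence 4) → 2 H
  atom 18: C, bond orders sum to 2 (valence 4) → 2 H
  atom 19: C, bond orders sum to 1 (valence 4) → 3 H
Totals → C:15, H:26, Br:1, N:1, O:2.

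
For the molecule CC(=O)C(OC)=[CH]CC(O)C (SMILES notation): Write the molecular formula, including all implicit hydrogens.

Walk through each heavy atom and fill implicit hydrogens from standard valence (C 4, N 3, O 2, S 2, halogen 1):
  atom 1: C, bond orders sum to 1 (valence 4) → 3 H
  atom 2: C, bond orders sum to 4 (valence 4) → 0 H
  atom 3: O, bond orders sum to 2 (valence 2) → 0 H
  atom 4: C, bond orders sum to 4 (valence 4) → 0 H
  atom 5: O, bond orders sum to 2 (valence 2) → 0 H
  atom 6: C, bond orders sum to 1 (valence 4) → 3 H
  atom 7: C with explicit H count 1
  atom 8: C, bond orders sum to 2 (valence 4) → 2 H
  atom 9: C, bond orders sum to 3 (valence 4) → 1 H
  atom 10: O, bond orders sum to 1 (valence 2) → 1 H
  atom 11: C, bond orders sum to 1 (valence 4) → 3 H
Totals → C:8, H:14, O:3.
In Hill order: C8H14O3.

C8H14O3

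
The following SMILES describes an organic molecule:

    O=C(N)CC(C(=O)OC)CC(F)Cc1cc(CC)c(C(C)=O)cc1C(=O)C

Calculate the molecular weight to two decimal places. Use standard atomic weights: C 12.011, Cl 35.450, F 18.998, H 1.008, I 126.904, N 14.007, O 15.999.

First, the molecular formula is C20H26FNO5 (counting implicit H from valence).
  C: 20 × 12.011 = 240.220
  F: 1 × 18.998 = 18.998
  H: 26 × 1.008 = 26.208
  N: 1 × 14.007 = 14.007
  O: 5 × 15.999 = 79.995
Sum: 20×12.011 + 1×18.998 + 26×1.008 + 1×14.007 + 5×15.999 = 379.428 → 379.43 g/mol.

379.43 g/mol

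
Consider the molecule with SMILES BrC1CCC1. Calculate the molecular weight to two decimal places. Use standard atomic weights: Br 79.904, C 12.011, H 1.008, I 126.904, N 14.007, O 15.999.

First, the molecular formula is C4H7Br (counting implicit H from valence).
  Br: 1 × 79.904 = 79.904
  C: 4 × 12.011 = 48.044
  H: 7 × 1.008 = 7.056
Sum: 1×79.904 + 4×12.011 + 7×1.008 = 135.004 → 135.00 g/mol.

135.00 g/mol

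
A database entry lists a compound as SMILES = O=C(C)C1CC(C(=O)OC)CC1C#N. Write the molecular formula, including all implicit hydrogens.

C10H13NO3

Walk through each heavy atom and fill implicit hydrogens from standard valence (C 4, N 3, O 2, S 2, halogen 1):
  atom 1: O, bond orders sum to 2 (valence 2) → 0 H
  atom 2: C, bond orders sum to 4 (valence 4) → 0 H
  atom 3: C, bond orders sum to 1 (valence 4) → 3 H
  atom 4: C, bond orders sum to 3 (valence 4) → 1 H
  atom 5: C, bond orders sum to 2 (valence 4) → 2 H
  atom 6: C, bond orders sum to 3 (valence 4) → 1 H
  atom 7: C, bond orders sum to 4 (valence 4) → 0 H
  atom 8: O, bond orders sum to 2 (valence 2) → 0 H
  atom 9: O, bond orders sum to 2 (valence 2) → 0 H
  atom 10: C, bond orders sum to 1 (valence 4) → 3 H
  atom 11: C, bond orders sum to 2 (valence 4) → 2 H
  atom 12: C, bond orders sum to 3 (valence 4) → 1 H
  atom 13: C, bond orders sum to 4 (valence 4) → 0 H
  atom 14: N, bond orders sum to 3 (valence 3) → 0 H
Totals → C:10, H:13, N:1, O:3.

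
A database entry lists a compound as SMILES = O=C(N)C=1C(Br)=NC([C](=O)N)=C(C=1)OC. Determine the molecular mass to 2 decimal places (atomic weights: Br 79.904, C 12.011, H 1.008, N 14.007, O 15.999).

274.07 g/mol

First, the molecular formula is C8H8BrN3O3 (counting implicit H from valence).
  Br: 1 × 79.904 = 79.904
  C: 8 × 12.011 = 96.088
  H: 8 × 1.008 = 8.064
  N: 3 × 14.007 = 42.021
  O: 3 × 15.999 = 47.997
Sum: 1×79.904 + 8×12.011 + 8×1.008 + 3×14.007 + 3×15.999 = 274.074 → 274.07 g/mol.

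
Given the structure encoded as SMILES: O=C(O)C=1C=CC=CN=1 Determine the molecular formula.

C6H5NO2

Walk through each heavy atom and fill implicit hydrogens from standard valence (C 4, N 3, O 2, S 2, halogen 1):
  atom 1: O, bond orders sum to 2 (valence 2) → 0 H
  atom 2: C, bond orders sum to 4 (valence 4) → 0 H
  atom 3: O, bond orders sum to 1 (valence 2) → 1 H
  atom 4: C, bond orders sum to 4 (valence 4) → 0 H
  atom 5: C, bond orders sum to 3 (valence 4) → 1 H
  atom 6: C, bond orders sum to 3 (valence 4) → 1 H
  atom 7: C, bond orders sum to 3 (valence 4) → 1 H
  atom 8: C, bond orders sum to 3 (valence 4) → 1 H
  atom 9: N, bond orders sum to 3 (valence 3) → 0 H
Totals → C:6, H:5, N:1, O:2.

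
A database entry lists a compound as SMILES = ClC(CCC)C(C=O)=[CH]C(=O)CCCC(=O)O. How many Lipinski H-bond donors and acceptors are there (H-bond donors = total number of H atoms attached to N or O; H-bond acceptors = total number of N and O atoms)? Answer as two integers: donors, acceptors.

1, 4

Donors: find every N or O and count the H atoms it carries.
  atom 8 (O): bond orders sum to 2 → 0 H
  atom 11 (O): bond orders sum to 2 → 0 H
  atom 16 (O): bond orders sum to 2 → 0 H
  atom 17 (O): bond orders sum to 1 → 1 H
Lipinski HBD = 1.
Acceptors: N atoms = 0, O atoms = 4 → HBA = 4.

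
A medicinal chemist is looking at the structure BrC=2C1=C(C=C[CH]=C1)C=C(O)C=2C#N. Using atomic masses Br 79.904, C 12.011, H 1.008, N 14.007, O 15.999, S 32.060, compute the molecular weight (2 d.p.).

248.08 g/mol

First, the molecular formula is C11H6BrNO (counting implicit H from valence).
  Br: 1 × 79.904 = 79.904
  C: 11 × 12.011 = 132.121
  H: 6 × 1.008 = 6.048
  N: 1 × 14.007 = 14.007
  O: 1 × 15.999 = 15.999
Sum: 1×79.904 + 11×12.011 + 6×1.008 + 1×14.007 + 1×15.999 = 248.079 → 248.08 g/mol.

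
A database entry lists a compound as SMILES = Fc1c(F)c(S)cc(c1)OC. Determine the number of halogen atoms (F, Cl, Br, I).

Halogen atoms appear at heavy-atom positions 1, 4 (2×F).
Other groups present: 1 ether, 1 thiol.
Halogen count: 2.

2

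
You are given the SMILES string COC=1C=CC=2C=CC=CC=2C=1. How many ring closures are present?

In SMILES, each pair of matching ring-closure digits denotes one ring-closing bond; the number of such bonds equals the number of independent rings.
Ring-closure bonds here: 2.

2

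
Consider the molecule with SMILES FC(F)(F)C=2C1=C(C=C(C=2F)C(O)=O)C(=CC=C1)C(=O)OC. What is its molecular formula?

C14H8F4O4

Walk through each heavy atom and fill implicit hydrogens from standard valence (C 4, N 3, O 2, S 2, halogen 1):
  atom 1: F (halogen, monovalent) → 0 H
  atom 2: C, bond orders sum to 4 (valence 4) → 0 H
  atom 3: F (halogen, monovalent) → 0 H
  atom 4: F (halogen, monovalent) → 0 H
  atom 5: C, bond orders sum to 4 (valence 4) → 0 H
  atom 6: C, bond orders sum to 4 (valence 4) → 0 H
  atom 7: C, bond orders sum to 4 (valence 4) → 0 H
  atom 8: C, bond orders sum to 3 (valence 4) → 1 H
  atom 9: C, bond orders sum to 4 (valence 4) → 0 H
  atom 10: C, bond orders sum to 4 (valence 4) → 0 H
  atom 11: F (halogen, monovalent) → 0 H
  atom 12: C, bond orders sum to 4 (valence 4) → 0 H
  atom 13: O, bond orders sum to 1 (valence 2) → 1 H
  atom 14: O, bond orders sum to 2 (valence 2) → 0 H
  atom 15: C, bond orders sum to 4 (valence 4) → 0 H
  atom 16: C, bond orders sum to 3 (valence 4) → 1 H
  atom 17: C, bond orders sum to 3 (valence 4) → 1 H
  atom 18: C, bond orders sum to 3 (valence 4) → 1 H
  atom 19: C, bond orders sum to 4 (valence 4) → 0 H
  atom 20: O, bond orders sum to 2 (valence 2) → 0 H
  atom 21: O, bond orders sum to 2 (valence 2) → 0 H
  atom 22: C, bond orders sum to 1 (valence 4) → 3 H
Totals → C:14, H:8, F:4, O:4.
In Hill order: C14H8F4O4.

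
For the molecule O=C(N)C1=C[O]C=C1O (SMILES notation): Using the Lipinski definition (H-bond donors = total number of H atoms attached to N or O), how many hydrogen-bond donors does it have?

Donors: find every N or O and count the H atoms it carries.
  atom 1 (O): bond orders sum to 2 → 0 H
  atom 3 (N): bond orders sum to 1 → 2 H
  atom 6 (O): bond orders sum to 2 → 0 H
  atom 9 (O): bond orders sum to 1 → 1 H
Lipinski HBD = 3.

3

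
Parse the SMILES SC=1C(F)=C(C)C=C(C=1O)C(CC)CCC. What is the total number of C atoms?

13

Count every carbon token in the SMILES (each C, including those in ring-closure positions and inside branches).
Carbon count: 13.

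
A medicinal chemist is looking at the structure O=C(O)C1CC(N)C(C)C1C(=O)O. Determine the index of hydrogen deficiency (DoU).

Molecular formula: C8H13NO4.
DoU = (2C + 2 + N − H − X) / 2, where X is the halogen count and O/S are ignored.
    = (2·8 + 2 + 1 − 13 − 0) / 2 = 6 / 2 = 3.

3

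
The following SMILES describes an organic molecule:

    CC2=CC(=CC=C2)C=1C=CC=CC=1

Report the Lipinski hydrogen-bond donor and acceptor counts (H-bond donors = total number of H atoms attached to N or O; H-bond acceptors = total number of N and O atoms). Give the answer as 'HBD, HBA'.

0, 0

Donors: find every N or O and count the H atoms it carries.
  (no N or O atoms present)
Lipinski HBD = 0.
Acceptors: N atoms = 0, O atoms = 0 → HBA = 0.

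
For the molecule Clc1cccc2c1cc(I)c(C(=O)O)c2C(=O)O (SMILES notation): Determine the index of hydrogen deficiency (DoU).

9

Molecular formula: C12H6ClIO4.
DoU = (2C + 2 + N − H − X) / 2, where X is the halogen count and O/S are ignored.
    = (2·12 + 2 + 0 − 6 − 2) / 2 = 18 / 2 = 9.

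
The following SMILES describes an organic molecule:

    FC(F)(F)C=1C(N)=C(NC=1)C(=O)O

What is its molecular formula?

C6H5F3N2O2

Walk through each heavy atom and fill implicit hydrogens from standard valence (C 4, N 3, O 2, S 2, halogen 1):
  atom 1: F (halogen, monovalent) → 0 H
  atom 2: C, bond orders sum to 4 (valence 4) → 0 H
  atom 3: F (halogen, monovalent) → 0 H
  atom 4: F (halogen, monovalent) → 0 H
  atom 5: C, bond orders sum to 4 (valence 4) → 0 H
  atom 6: C, bond orders sum to 4 (valence 4) → 0 H
  atom 7: N, bond orders sum to 1 (valence 3) → 2 H
  atom 8: C, bond orders sum to 4 (valence 4) → 0 H
  atom 9: N, bond orders sum to 2 (valence 3) → 1 H
  atom 10: C, bond orders sum to 3 (valence 4) → 1 H
  atom 11: C, bond orders sum to 4 (valence 4) → 0 H
  atom 12: O, bond orders sum to 2 (valence 2) → 0 H
  atom 13: O, bond orders sum to 1 (valence 2) → 1 H
Totals → C:6, H:5, F:3, N:2, O:2.
In Hill order: C6H5F3N2O2.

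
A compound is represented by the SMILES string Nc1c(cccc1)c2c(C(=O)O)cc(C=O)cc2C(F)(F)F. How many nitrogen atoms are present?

1

Scan the SMILES for N atoms (remember two-letter symbols like Cl and Br are single atoms).
Nitrogen count: 1.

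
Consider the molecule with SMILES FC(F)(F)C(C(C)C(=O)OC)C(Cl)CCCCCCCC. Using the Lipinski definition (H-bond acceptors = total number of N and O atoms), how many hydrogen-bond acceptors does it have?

2

N atoms: 0; O atoms: 2.
Lipinski HBA = 0 + 2 = 2.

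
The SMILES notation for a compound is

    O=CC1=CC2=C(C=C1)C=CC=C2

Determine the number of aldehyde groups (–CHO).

1

The aldehyde motif appears at heavy-atom position 2 in the SMILES.
Aldehyde count: 1.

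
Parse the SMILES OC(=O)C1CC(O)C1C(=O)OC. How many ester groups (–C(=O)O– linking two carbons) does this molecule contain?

The ester motif appears at heavy-atom position 9 in the SMILES.
Other groups present: 1 carboxylic acid, 1 hydroxyl.
Ester count: 1.

1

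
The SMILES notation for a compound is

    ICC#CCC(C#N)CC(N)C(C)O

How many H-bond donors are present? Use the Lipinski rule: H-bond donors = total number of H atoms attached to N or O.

3

Donors: find every N or O and count the H atoms it carries.
  atom 8 (N): bond orders sum to 3 → 0 H
  atom 11 (N): bond orders sum to 1 → 2 H
  atom 14 (O): bond orders sum to 1 → 1 H
Lipinski HBD = 3.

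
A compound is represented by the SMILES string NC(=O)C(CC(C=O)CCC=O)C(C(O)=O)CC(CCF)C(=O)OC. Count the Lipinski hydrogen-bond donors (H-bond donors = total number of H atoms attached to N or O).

Donors: find every N or O and count the H atoms it carries.
  atom 1 (N): bond orders sum to 1 → 2 H
  atom 3 (O): bond orders sum to 2 → 0 H
  atom 8 (O): bond orders sum to 2 → 0 H
  atom 12 (O): bond orders sum to 2 → 0 H
  atom 15 (O): bond orders sum to 1 → 1 H
  atom 16 (O): bond orders sum to 2 → 0 H
  atom 23 (O): bond orders sum to 2 → 0 H
  atom 24 (O): bond orders sum to 2 → 0 H
Lipinski HBD = 3.

3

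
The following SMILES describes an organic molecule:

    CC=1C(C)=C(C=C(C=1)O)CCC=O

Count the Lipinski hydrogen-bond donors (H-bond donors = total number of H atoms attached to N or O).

1

Donors: find every N or O and count the H atoms it carries.
  atom 9 (O): bond orders sum to 1 → 1 H
  atom 13 (O): bond orders sum to 2 → 0 H
Lipinski HBD = 1.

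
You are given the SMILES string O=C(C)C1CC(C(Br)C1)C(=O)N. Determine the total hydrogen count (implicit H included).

Walk through each heavy atom and fill implicit hydrogens from standard valence (C 4, N 3, O 2, S 2, halogen 1):
  atom 1: O, bond orders sum to 2 (valence 2) → 0 H
  atom 2: C, bond orders sum to 4 (valence 4) → 0 H
  atom 3: C, bond orders sum to 1 (valence 4) → 3 H
  atom 4: C, bond orders sum to 3 (valence 4) → 1 H
  atom 5: C, bond orders sum to 2 (valence 4) → 2 H
  atom 6: C, bond orders sum to 3 (valence 4) → 1 H
  atom 7: C, bond orders sum to 3 (valence 4) → 1 H
  atom 8: Br (halogen, monovalent) → 0 H
  atom 9: C, bond orders sum to 2 (valence 4) → 2 H
  atom 10: C, bond orders sum to 4 (valence 4) → 0 H
  atom 11: O, bond orders sum to 2 (valence 2) → 0 H
  atom 12: N, bond orders sum to 1 (valence 3) → 2 H
Total hydrogens: 12.

12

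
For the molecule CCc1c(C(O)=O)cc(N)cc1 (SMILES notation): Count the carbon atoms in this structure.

9

Count every carbon token in the SMILES (each C, including those in ring-closure positions and inside branches).
Carbon count: 9.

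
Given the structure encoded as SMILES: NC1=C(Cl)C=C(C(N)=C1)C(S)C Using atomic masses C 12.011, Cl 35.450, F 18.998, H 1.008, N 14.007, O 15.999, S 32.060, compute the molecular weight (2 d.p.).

202.70 g/mol

First, the molecular formula is C8H11ClN2S (counting implicit H from valence).
  C: 8 × 12.011 = 96.088
  Cl: 1 × 35.450 = 35.450
  H: 11 × 1.008 = 11.088
  N: 2 × 14.007 = 28.014
  S: 1 × 32.060 = 32.060
Sum: 8×12.011 + 1×35.450 + 11×1.008 + 2×14.007 + 1×32.060 = 202.700 → 202.70 g/mol.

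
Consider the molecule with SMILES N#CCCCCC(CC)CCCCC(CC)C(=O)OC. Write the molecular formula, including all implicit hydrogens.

Walk through each heavy atom and fill implicit hydrogens from standard valence (C 4, N 3, O 2, S 2, halogen 1):
  atom 1: N, bond orders sum to 3 (valence 3) → 0 H
  atom 2: C, bond orders sum to 4 (valence 4) → 0 H
  atom 3: C, bond orders sum to 2 (valence 4) → 2 H
  atom 4: C, bond orders sum to 2 (valence 4) → 2 H
  atom 5: C, bond orders sum to 2 (valence 4) → 2 H
  atom 6: C, bond orders sum to 2 (valence 4) → 2 H
  atom 7: C, bond orders sum to 3 (valence 4) → 1 H
  atom 8: C, bond orders sum to 2 (valence 4) → 2 H
  atom 9: C, bond orders sum to 1 (valence 4) → 3 H
  atom 10: C, bond orders sum to 2 (valence 4) → 2 H
  atom 11: C, bond orders sum to 2 (valence 4) → 2 H
  atom 12: C, bond orders sum to 2 (valence 4) → 2 H
  atom 13: C, bond orders sum to 2 (valence 4) → 2 H
  atom 14: C, bond orders sum to 3 (valence 4) → 1 H
  atom 15: C, bond orders sum to 2 (valence 4) → 2 H
  atom 16: C, bond orders sum to 1 (valence 4) → 3 H
  atom 17: C, bond orders sum to 4 (valence 4) → 0 H
  atom 18: O, bond orders sum to 2 (valence 2) → 0 H
  atom 19: O, bond orders sum to 2 (valence 2) → 0 H
  atom 20: C, bond orders sum to 1 (valence 4) → 3 H
Totals → C:17, H:31, N:1, O:2.

C17H31NO2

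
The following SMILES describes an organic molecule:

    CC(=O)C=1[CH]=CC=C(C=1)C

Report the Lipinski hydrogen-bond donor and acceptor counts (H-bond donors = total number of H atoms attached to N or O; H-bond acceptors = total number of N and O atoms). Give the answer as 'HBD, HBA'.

0, 1

Donors: find every N or O and count the H atoms it carries.
  atom 3 (O): bond orders sum to 2 → 0 H
Lipinski HBD = 0.
Acceptors: N atoms = 0, O atoms = 1 → HBA = 1.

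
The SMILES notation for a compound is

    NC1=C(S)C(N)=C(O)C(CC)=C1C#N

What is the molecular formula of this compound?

C9H11N3OS

Walk through each heavy atom and fill implicit hydrogens from standard valence (C 4, N 3, O 2, S 2, halogen 1):
  atom 1: N, bond orders sum to 1 (valence 3) → 2 H
  atom 2: C, bond orders sum to 4 (valence 4) → 0 H
  atom 3: C, bond orders sum to 4 (valence 4) → 0 H
  atom 4: S, bond orders sum to 1 (valence 2) → 1 H
  atom 5: C, bond orders sum to 4 (valence 4) → 0 H
  atom 6: N, bond orders sum to 1 (valence 3) → 2 H
  atom 7: C, bond orders sum to 4 (valence 4) → 0 H
  atom 8: O, bond orders sum to 1 (valence 2) → 1 H
  atom 9: C, bond orders sum to 4 (valence 4) → 0 H
  atom 10: C, bond orders sum to 2 (valence 4) → 2 H
  atom 11: C, bond orders sum to 1 (valence 4) → 3 H
  atom 12: C, bond orders sum to 4 (valence 4) → 0 H
  atom 13: C, bond orders sum to 4 (valence 4) → 0 H
  atom 14: N, bond orders sum to 3 (valence 3) → 0 H
Totals → C:9, H:11, N:3, O:1, S:1.
In Hill order: C9H11N3OS.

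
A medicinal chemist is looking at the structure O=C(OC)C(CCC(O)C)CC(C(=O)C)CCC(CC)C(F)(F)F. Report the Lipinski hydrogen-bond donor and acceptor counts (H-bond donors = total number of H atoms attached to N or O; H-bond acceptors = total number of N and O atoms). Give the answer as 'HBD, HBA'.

Donors: find every N or O and count the H atoms it carries.
  atom 1 (O): bond orders sum to 2 → 0 H
  atom 3 (O): bond orders sum to 2 → 0 H
  atom 9 (O): bond orders sum to 1 → 1 H
  atom 14 (O): bond orders sum to 2 → 0 H
Lipinski HBD = 1.
Acceptors: N atoms = 0, O atoms = 4 → HBA = 4.

1, 4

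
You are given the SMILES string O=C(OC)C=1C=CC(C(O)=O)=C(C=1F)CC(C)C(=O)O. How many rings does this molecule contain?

1

In SMILES, each pair of matching ring-closure digits denotes one ring-closing bond; the number of such bonds equals the number of independent rings.
Ring-closure bonds here: 1.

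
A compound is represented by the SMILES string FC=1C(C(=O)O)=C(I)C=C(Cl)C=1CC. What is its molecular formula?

C9H7ClFIO2

Walk through each heavy atom and fill implicit hydrogens from standard valence (C 4, N 3, O 2, S 2, halogen 1):
  atom 1: F (halogen, monovalent) → 0 H
  atom 2: C, bond orders sum to 4 (valence 4) → 0 H
  atom 3: C, bond orders sum to 4 (valence 4) → 0 H
  atom 4: C, bond orders sum to 4 (valence 4) → 0 H
  atom 5: O, bond orders sum to 2 (valence 2) → 0 H
  atom 6: O, bond orders sum to 1 (valence 2) → 1 H
  atom 7: C, bond orders sum to 4 (valence 4) → 0 H
  atom 8: I (halogen, monovalent) → 0 H
  atom 9: C, bond orders sum to 3 (valence 4) → 1 H
  atom 10: C, bond orders sum to 4 (valence 4) → 0 H
  atom 11: Cl (halogen, monovalent) → 0 H
  atom 12: C, bond orders sum to 4 (valence 4) → 0 H
  atom 13: C, bond orders sum to 2 (valence 4) → 2 H
  atom 14: C, bond orders sum to 1 (valence 4) → 3 H
Totals → C:9, H:7, Cl:1, F:1, I:1, O:2.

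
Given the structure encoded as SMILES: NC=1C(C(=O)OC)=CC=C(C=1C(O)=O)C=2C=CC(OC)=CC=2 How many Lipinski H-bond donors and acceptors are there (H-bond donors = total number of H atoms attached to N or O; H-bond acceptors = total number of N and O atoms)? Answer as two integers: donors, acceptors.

Donors: find every N or O and count the H atoms it carries.
  atom 1 (N): bond orders sum to 1 → 2 H
  atom 5 (O): bond orders sum to 2 → 0 H
  atom 6 (O): bond orders sum to 2 → 0 H
  atom 13 (O): bond orders sum to 1 → 1 H
  atom 14 (O): bond orders sum to 2 → 0 H
  atom 19 (O): bond orders sum to 2 → 0 H
Lipinski HBD = 3.
Acceptors: N atoms = 1, O atoms = 5 → HBA = 6.

3, 6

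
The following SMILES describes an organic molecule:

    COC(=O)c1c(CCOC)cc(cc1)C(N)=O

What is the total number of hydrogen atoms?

15

Walk through each heavy atom and fill implicit hydrogens from standard valence (C 4, N 3, O 2, S 2, halogen 1); for lowercase aromatic atoms, an aromatic c carries 1 H when it has two neighbours and 0 H with three, and aromatic n carries 0 H:
  atom 1: C, bond orders sum to 1 (valence 4) → 3 H
  atom 2: O, bond orders sum to 2 (valence 2) → 0 H
  atom 3: C, bond orders sum to 4 (valence 4) → 0 H
  atom 4: O, bond orders sum to 2 (valence 2) → 0 H
  atom 5: aromatic c, 3 neighbours → 0 H
  atom 6: aromatic c, 3 neighbours → 0 H
  atom 7: C, bond orders sum to 2 (valence 4) → 2 H
  atom 8: C, bond orders sum to 2 (valence 4) → 2 H
  atom 9: O, bond orders sum to 2 (valence 2) → 0 H
  atom 10: C, bond orders sum to 1 (valence 4) → 3 H
  atom 11: aromatic c, 2 neighbours → 1 H
  atom 12: aromatic c, 3 neighbours → 0 H
  atom 13: aromatic c, 2 neighbours → 1 H
  atom 14: aromatic c, 2 neighbours → 1 H
  atom 15: C, bond orders sum to 4 (valence 4) → 0 H
  atom 16: N, bond orders sum to 1 (valence 3) → 2 H
  atom 17: O, bond orders sum to 2 (valence 2) → 0 H
Total hydrogens: 15.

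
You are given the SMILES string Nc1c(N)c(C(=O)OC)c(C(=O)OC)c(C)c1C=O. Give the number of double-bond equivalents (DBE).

7

Molecular formula: C12H14N2O5.
DoU = (2C + 2 + N − H − X) / 2, where X is the halogen count and O/S are ignored.
    = (2·12 + 2 + 2 − 14 − 0) / 2 = 14 / 2 = 7.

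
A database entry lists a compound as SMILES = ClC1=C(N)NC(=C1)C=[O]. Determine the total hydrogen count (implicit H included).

Walk through each heavy atom and fill implicit hydrogens from standard valence (C 4, N 3, O 2, S 2, halogen 1):
  atom 1: Cl (halogen, monovalent) → 0 H
  atom 2: C, bond orders sum to 4 (valence 4) → 0 H
  atom 3: C, bond orders sum to 4 (valence 4) → 0 H
  atom 4: N, bond orders sum to 1 (valence 3) → 2 H
  atom 5: N, bond orders sum to 2 (valence 3) → 1 H
  atom 6: C, bond orders sum to 4 (valence 4) → 0 H
  atom 7: C, bond orders sum to 3 (valence 4) → 1 H
  atom 8: C, bond orders sum to 3 (valence 4) → 1 H
  atom 9: O with explicit H count 0
Total hydrogens: 5.

5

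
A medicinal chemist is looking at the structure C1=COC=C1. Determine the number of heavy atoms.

Every atom symbol written in the SMILES (organic subset) is one heavy atom; implicit H are not written.
Heavy atoms by element → C:4, O:1.
Total: 5.

5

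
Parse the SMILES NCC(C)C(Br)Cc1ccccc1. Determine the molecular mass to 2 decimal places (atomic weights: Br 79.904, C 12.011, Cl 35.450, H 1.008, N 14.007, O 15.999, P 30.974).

242.16 g/mol

First, the molecular formula is C11H16BrN (counting implicit H from valence).
  Br: 1 × 79.904 = 79.904
  C: 11 × 12.011 = 132.121
  H: 16 × 1.008 = 16.128
  N: 1 × 14.007 = 14.007
Sum: 1×79.904 + 11×12.011 + 16×1.008 + 1×14.007 = 242.160 → 242.16 g/mol.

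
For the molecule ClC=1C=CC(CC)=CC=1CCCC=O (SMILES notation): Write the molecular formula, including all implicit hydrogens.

C12H15ClO

Walk through each heavy atom and fill implicit hydrogens from standard valence (C 4, N 3, O 2, S 2, halogen 1):
  atom 1: Cl (halogen, monovalent) → 0 H
  atom 2: C, bond orders sum to 4 (valence 4) → 0 H
  atom 3: C, bond orders sum to 3 (valence 4) → 1 H
  atom 4: C, bond orders sum to 3 (valence 4) → 1 H
  atom 5: C, bond orders sum to 4 (valence 4) → 0 H
  atom 6: C, bond orders sum to 2 (valence 4) → 2 H
  atom 7: C, bond orders sum to 1 (valence 4) → 3 H
  atom 8: C, bond orders sum to 3 (valence 4) → 1 H
  atom 9: C, bond orders sum to 4 (valence 4) → 0 H
  atom 10: C, bond orders sum to 2 (valence 4) → 2 H
  atom 11: C, bond orders sum to 2 (valence 4) → 2 H
  atom 12: C, bond orders sum to 2 (valence 4) → 2 H
  atom 13: C, bond orders sum to 3 (valence 4) → 1 H
  atom 14: O, bond orders sum to 2 (valence 2) → 0 H
Totals → C:12, H:15, Cl:1, O:1.
In Hill order: C12H15ClO.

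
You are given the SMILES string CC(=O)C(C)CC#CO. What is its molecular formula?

C7H10O2

Walk through each heavy atom and fill implicit hydrogens from standard valence (C 4, N 3, O 2, S 2, halogen 1):
  atom 1: C, bond orders sum to 1 (valence 4) → 3 H
  atom 2: C, bond orders sum to 4 (valence 4) → 0 H
  atom 3: O, bond orders sum to 2 (valence 2) → 0 H
  atom 4: C, bond orders sum to 3 (valence 4) → 1 H
  atom 5: C, bond orders sum to 1 (valence 4) → 3 H
  atom 6: C, bond orders sum to 2 (valence 4) → 2 H
  atom 7: C, bond orders sum to 4 (valence 4) → 0 H
  atom 8: C, bond orders sum to 4 (valence 4) → 0 H
  atom 9: O, bond orders sum to 1 (valence 2) → 1 H
Totals → C:7, H:10, O:2.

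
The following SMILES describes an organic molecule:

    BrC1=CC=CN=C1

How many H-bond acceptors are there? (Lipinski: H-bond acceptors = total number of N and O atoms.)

N atoms: 1; O atoms: 0.
Lipinski HBA = 1 + 0 = 1.

1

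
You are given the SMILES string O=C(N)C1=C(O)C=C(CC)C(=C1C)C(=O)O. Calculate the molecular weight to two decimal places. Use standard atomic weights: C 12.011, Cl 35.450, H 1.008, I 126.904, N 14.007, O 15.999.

223.23 g/mol

First, the molecular formula is C11H13NO4 (counting implicit H from valence).
  C: 11 × 12.011 = 132.121
  H: 13 × 1.008 = 13.104
  N: 1 × 14.007 = 14.007
  O: 4 × 15.999 = 63.996
Sum: 11×12.011 + 13×1.008 + 1×14.007 + 4×15.999 = 223.228 → 223.23 g/mol.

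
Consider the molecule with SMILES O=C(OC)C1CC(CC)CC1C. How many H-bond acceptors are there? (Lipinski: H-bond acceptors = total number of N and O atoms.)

N atoms: 0; O atoms: 2.
Lipinski HBA = 0 + 2 = 2.

2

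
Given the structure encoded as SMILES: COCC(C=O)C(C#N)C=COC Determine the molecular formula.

C9H13NO3

Walk through each heavy atom and fill implicit hydrogens from standard valence (C 4, N 3, O 2, S 2, halogen 1):
  atom 1: C, bond orders sum to 1 (valence 4) → 3 H
  atom 2: O, bond orders sum to 2 (valence 2) → 0 H
  atom 3: C, bond orders sum to 2 (valence 4) → 2 H
  atom 4: C, bond orders sum to 3 (valence 4) → 1 H
  atom 5: C, bond orders sum to 3 (valence 4) → 1 H
  atom 6: O, bond orders sum to 2 (valence 2) → 0 H
  atom 7: C, bond orders sum to 3 (valence 4) → 1 H
  atom 8: C, bond orders sum to 4 (valence 4) → 0 H
  atom 9: N, bond orders sum to 3 (valence 3) → 0 H
  atom 10: C, bond orders sum to 3 (valence 4) → 1 H
  atom 11: C, bond orders sum to 3 (valence 4) → 1 H
  atom 12: O, bond orders sum to 2 (valence 2) → 0 H
  atom 13: C, bond orders sum to 1 (valence 4) → 3 H
Totals → C:9, H:13, N:1, O:3.
In Hill order: C9H13NO3.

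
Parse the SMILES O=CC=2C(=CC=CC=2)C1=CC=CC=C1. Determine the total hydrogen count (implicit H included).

Walk through each heavy atom and fill implicit hydrogens from standard valence (C 4, N 3, O 2, S 2, halogen 1):
  atom 1: O, bond orders sum to 2 (valence 2) → 0 H
  atom 2: C, bond orders sum to 3 (valence 4) → 1 H
  atom 3: C, bond orders sum to 4 (valence 4) → 0 H
  atom 4: C, bond orders sum to 4 (valence 4) → 0 H
  atom 5: C, bond orders sum to 3 (valence 4) → 1 H
  atom 6: C, bond orders sum to 3 (valence 4) → 1 H
  atom 7: C, bond orders sum to 3 (valence 4) → 1 H
  atom 8: C, bond orders sum to 3 (valence 4) → 1 H
  atom 9: C, bond orders sum to 4 (valence 4) → 0 H
  atom 10: C, bond orders sum to 3 (valence 4) → 1 H
  atom 11: C, bond orders sum to 3 (valence 4) → 1 H
  atom 12: C, bond orders sum to 3 (valence 4) → 1 H
  atom 13: C, bond orders sum to 3 (valence 4) → 1 H
  atom 14: C, bond orders sum to 3 (valence 4) → 1 H
Total hydrogens: 10.

10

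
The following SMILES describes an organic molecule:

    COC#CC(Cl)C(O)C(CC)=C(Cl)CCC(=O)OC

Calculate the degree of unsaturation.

Molecular formula: C13H18Cl2O4.
DoU = (2C + 2 + N − H − X) / 2, where X is the halogen count and O/S are ignored.
    = (2·13 + 2 + 0 − 18 − 2) / 2 = 8 / 2 = 4.

4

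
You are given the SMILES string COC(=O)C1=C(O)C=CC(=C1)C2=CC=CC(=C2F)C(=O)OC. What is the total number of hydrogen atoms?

Walk through each heavy atom and fill implicit hydrogens from standard valence (C 4, N 3, O 2, S 2, halogen 1):
  atom 1: C, bond orders sum to 1 (valence 4) → 3 H
  atom 2: O, bond orders sum to 2 (valence 2) → 0 H
  atom 3: C, bond orders sum to 4 (valence 4) → 0 H
  atom 4: O, bond orders sum to 2 (valence 2) → 0 H
  atom 5: C, bond orders sum to 4 (valence 4) → 0 H
  atom 6: C, bond orders sum to 4 (valence 4) → 0 H
  atom 7: O, bond orders sum to 1 (valence 2) → 1 H
  atom 8: C, bond orders sum to 3 (valence 4) → 1 H
  atom 9: C, bond orders sum to 3 (valence 4) → 1 H
  atom 10: C, bond orders sum to 4 (valence 4) → 0 H
  atom 11: C, bond orders sum to 3 (valence 4) → 1 H
  atom 12: C, bond orders sum to 4 (valence 4) → 0 H
  atom 13: C, bond orders sum to 3 (valence 4) → 1 H
  atom 14: C, bond orders sum to 3 (valence 4) → 1 H
  atom 15: C, bond orders sum to 3 (valence 4) → 1 H
  atom 16: C, bond orders sum to 4 (valence 4) → 0 H
  atom 17: C, bond orders sum to 4 (valence 4) → 0 H
  atom 18: F (halogen, monovalent) → 0 H
  atom 19: C, bond orders sum to 4 (valence 4) → 0 H
  atom 20: O, bond orders sum to 2 (valence 2) → 0 H
  atom 21: O, bond orders sum to 2 (valence 2) → 0 H
  atom 22: C, bond orders sum to 1 (valence 4) → 3 H
Total hydrogens: 13.

13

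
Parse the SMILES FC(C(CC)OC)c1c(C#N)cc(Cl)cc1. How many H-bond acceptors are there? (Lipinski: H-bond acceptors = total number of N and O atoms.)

N atoms: 1; O atoms: 1.
Lipinski HBA = 1 + 1 = 2.

2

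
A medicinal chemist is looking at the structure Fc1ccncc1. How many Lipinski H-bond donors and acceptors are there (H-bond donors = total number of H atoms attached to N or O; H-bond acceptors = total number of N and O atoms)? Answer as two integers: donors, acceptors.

0, 1

Donors: find every N or O and count the H atoms it carries.
  atom 5 (N): bond orders sum to 3 → 0 H
Lipinski HBD = 0.
Acceptors: N atoms = 1, O atoms = 0 → HBA = 1.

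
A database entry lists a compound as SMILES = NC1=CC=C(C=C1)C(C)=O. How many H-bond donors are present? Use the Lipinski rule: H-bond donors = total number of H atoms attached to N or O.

2

Donors: find every N or O and count the H atoms it carries.
  atom 1 (N): bond orders sum to 1 → 2 H
  atom 10 (O): bond orders sum to 2 → 0 H
Lipinski HBD = 2.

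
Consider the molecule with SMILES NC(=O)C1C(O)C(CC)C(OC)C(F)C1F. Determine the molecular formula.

Walk through each heavy atom and fill implicit hydrogens from standard valence (C 4, N 3, O 2, S 2, halogen 1):
  atom 1: N, bond orders sum to 1 (valence 3) → 2 H
  atom 2: C, bond orders sum to 4 (valence 4) → 0 H
  atom 3: O, bond orders sum to 2 (valence 2) → 0 H
  atom 4: C, bond orders sum to 3 (valence 4) → 1 H
  atom 5: C, bond orders sum to 3 (valence 4) → 1 H
  atom 6: O, bond orders sum to 1 (valence 2) → 1 H
  atom 7: C, bond orders sum to 3 (valence 4) → 1 H
  atom 8: C, bond orders sum to 2 (valence 4) → 2 H
  atom 9: C, bond orders sum to 1 (valence 4) → 3 H
  atom 10: C, bond orders sum to 3 (valence 4) → 1 H
  atom 11: O, bond orders sum to 2 (valence 2) → 0 H
  atom 12: C, bond orders sum to 1 (valence 4) → 3 H
  atom 13: C, bond orders sum to 3 (valence 4) → 1 H
  atom 14: F (halogen, monovalent) → 0 H
  atom 15: C, bond orders sum to 3 (valence 4) → 1 H
  atom 16: F (halogen, monovalent) → 0 H
Totals → C:10, H:17, F:2, N:1, O:3.

C10H17F2NO3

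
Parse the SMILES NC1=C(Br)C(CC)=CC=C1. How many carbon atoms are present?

8

Count every carbon token in the SMILES (each C, including those in ring-closure positions and inside branches).
Carbon count: 8.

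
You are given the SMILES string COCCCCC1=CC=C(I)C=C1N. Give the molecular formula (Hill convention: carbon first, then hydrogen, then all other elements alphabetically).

Walk through each heavy atom and fill implicit hydrogens from standard valence (C 4, N 3, O 2, S 2, halogen 1):
  atom 1: C, bond orders sum to 1 (valence 4) → 3 H
  atom 2: O, bond orders sum to 2 (valence 2) → 0 H
  atom 3: C, bond orders sum to 2 (valence 4) → 2 H
  atom 4: C, bond orders sum to 2 (valence 4) → 2 H
  atom 5: C, bond orders sum to 2 (valence 4) → 2 H
  atom 6: C, bond orders sum to 2 (valence 4) → 2 H
  atom 7: C, bond orders sum to 4 (valence 4) → 0 H
  atom 8: C, bond orders sum to 3 (valence 4) → 1 H
  atom 9: C, bond orders sum to 3 (valence 4) → 1 H
  atom 10: C, bond orders sum to 4 (valence 4) → 0 H
  atom 11: I (halogen, monovalent) → 0 H
  atom 12: C, bond orders sum to 3 (valence 4) → 1 H
  atom 13: C, bond orders sum to 4 (valence 4) → 0 H
  atom 14: N, bond orders sum to 1 (valence 3) → 2 H
Totals → C:11, H:16, I:1, N:1, O:1.
In Hill order: C11H16INO.

C11H16INO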